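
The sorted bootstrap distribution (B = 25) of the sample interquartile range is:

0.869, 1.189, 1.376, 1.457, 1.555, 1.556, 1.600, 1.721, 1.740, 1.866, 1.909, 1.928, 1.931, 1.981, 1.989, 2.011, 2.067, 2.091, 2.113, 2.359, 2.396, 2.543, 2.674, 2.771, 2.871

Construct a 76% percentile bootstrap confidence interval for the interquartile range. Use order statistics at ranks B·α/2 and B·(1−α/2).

α = 0.24; lower rank = 25 × 0.120 = 3; upper rank = 25 × 0.880 = 22.
The 3rd smallest replicate is 1.376; the 22nd is 2.543.

(1.376, 2.543)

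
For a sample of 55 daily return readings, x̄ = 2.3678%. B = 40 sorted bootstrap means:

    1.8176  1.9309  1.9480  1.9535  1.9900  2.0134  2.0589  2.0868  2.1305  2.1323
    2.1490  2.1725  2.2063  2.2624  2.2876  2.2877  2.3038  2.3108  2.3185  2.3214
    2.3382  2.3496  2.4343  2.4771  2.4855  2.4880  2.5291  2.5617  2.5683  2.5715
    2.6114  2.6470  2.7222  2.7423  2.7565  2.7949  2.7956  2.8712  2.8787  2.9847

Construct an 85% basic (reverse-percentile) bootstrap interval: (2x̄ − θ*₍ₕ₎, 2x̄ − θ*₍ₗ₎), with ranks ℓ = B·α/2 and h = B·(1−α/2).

(1.9400, 2.7876)

Percentile endpoints at ranks 3 and 37: θ*₍3₎ = 1.9480, θ*₍37₎ = 2.7956.
Basic interval reflects these around x̄:
  lower = 2 × 2.3678 − 2.7956 = 1.9400
  upper = 2 × 2.3678 − 1.9480 = 2.7876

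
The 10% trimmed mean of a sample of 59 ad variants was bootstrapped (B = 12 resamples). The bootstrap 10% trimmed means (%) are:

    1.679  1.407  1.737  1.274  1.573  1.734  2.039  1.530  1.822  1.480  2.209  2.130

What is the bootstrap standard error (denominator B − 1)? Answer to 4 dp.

Bootstrap SE is the standard deviation of the 12 replicate 10% trimmed means.
Mean of replicates: (1.679 + 1.407 + 1.737 + 1.274 + 1.573 + 1.734 + 2.039 + 1.530 + 1.822 + 1.480 + 2.209 + 2.130) / 12 = 20.61400 / 12 = 1.71783
Sum of squared deviations: (−0.03883)² + (−0.31083)² + (+0.01917)² + (−0.44383)² + (−0.14483)² + (+0.01617)² + (+0.32117)² + (−0.18783)² + (+0.10417)² + (−0.23783)² + (+0.49117)² + (+0.41217)² = 0.93369
Variance = 0.93369 / 11 = 0.08488
SE* = √0.08488

SE* = 0.2913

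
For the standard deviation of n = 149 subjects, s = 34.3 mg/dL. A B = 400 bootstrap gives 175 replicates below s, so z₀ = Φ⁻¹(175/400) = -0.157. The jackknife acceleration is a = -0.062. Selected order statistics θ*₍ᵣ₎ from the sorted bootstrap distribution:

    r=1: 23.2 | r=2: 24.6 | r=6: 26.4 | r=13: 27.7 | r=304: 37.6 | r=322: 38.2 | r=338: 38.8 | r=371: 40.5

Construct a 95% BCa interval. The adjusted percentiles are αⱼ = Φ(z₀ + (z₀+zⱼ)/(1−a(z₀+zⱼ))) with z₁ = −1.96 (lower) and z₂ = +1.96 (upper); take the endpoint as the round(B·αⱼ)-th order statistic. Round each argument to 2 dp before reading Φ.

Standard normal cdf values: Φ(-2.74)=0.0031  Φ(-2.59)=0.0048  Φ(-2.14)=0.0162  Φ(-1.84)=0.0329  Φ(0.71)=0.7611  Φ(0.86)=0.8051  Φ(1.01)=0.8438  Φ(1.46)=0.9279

Lower: z₀ + z₁ = -0.157 + (-1.960) = -2.117; 1 − a(z₀+z₁) = 1 − (-0.062)(-2.117) = 0.8687; argument = -0.157 + (-2.117)/0.8687 = -2.5938 → -2.59.
α₁ = Φ(-2.59) = 0.0048; rank = round(400 × 0.0048) = 2; θ*₍2₎ = 24.6.
Upper: z₀ + z₂ = 1.803; 1 − a(z₀+z₂) = 1.1118; argument = 1.4647 → 1.46; α₂ = 0.9279; rank = 371; θ*₍371₎ = 40.5.

(24.6, 40.5)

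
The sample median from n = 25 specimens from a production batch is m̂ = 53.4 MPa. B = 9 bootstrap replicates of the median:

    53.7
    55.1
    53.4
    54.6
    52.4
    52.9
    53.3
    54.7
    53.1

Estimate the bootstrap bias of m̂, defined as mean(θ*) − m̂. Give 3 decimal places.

mean(θ*) = (53.7 + 55.1 + 53.4 + 54.6 + 52.4 + 52.9 + 53.3 + 54.7 + 53.1) / 9 = 53.6889
bias = 53.6889 − 53.4

bias = +0.289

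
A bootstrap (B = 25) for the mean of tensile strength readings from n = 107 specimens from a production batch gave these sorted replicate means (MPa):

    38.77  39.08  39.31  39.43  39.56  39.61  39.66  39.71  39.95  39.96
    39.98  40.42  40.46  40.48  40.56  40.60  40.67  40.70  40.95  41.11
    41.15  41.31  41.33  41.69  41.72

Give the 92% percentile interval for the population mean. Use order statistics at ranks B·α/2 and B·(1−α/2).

α = 0.08; lower rank = 25 × 0.040 = 1; upper rank = 25 × 0.960 = 24.
The 1st smallest replicate is 38.77; the 24th is 41.69.

(38.77, 41.69)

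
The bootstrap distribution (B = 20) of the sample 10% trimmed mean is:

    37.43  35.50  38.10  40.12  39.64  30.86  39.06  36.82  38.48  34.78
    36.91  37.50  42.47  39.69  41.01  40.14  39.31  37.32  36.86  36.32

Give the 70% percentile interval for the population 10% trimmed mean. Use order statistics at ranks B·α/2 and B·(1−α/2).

Sorted replicates: 30.86, 34.78, 35.50, 36.32, 36.82, 36.86, 36.91, 37.32, 37.43, 37.50, 38.10, 38.48, 39.06, 39.31, 39.64, 39.69, 40.12, 40.14, 41.01, 42.47
α = 0.30; lower rank = 20 × 0.150 = 3; upper rank = 20 × 0.850 = 17.
The 3rd smallest replicate is 35.50; the 17th is 40.12.

(35.50, 40.12)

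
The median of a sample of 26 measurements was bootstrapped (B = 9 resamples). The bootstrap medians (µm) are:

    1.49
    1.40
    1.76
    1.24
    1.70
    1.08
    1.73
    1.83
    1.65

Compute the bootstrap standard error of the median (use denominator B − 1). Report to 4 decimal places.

SE* = 0.2574

Bootstrap SE is the standard deviation of the 9 replicate medians.
Mean of replicates: (1.49 + 1.40 + 1.76 + 1.24 + 1.70 + 1.08 + 1.73 + 1.83 + 1.65) / 9 = 13.88000 / 9 = 1.54222
Sum of squared deviations: (−0.05222)² + (−0.14222)² + (+0.21778)² + (−0.30222)² + (+0.15778)² + (−0.46222)² + (+0.18778)² + (+0.28778)² + (+0.10778)² = 0.52996
Variance = 0.52996 / 8 = 0.06624
SE* = √0.06624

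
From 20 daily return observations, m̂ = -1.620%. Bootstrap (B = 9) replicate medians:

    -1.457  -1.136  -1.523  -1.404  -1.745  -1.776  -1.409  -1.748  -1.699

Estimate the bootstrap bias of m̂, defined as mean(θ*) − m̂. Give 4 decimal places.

bias = +0.0759

mean(θ*) = ((-1.457) + (-1.136) + (-1.523) + (-1.404) + (-1.745) + (-1.776) + (-1.409) + (-1.748) + (-1.699)) / 9 = -1.54411
bias = -1.54411 − -1.620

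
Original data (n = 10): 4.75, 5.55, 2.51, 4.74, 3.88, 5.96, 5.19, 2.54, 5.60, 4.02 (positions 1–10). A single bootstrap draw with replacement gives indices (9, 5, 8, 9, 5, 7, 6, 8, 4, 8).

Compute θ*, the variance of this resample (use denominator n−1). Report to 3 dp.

θ* = 1.860

Resample values: 5.60, 3.88, 2.54, 5.60, 3.88, 5.19, 5.96, 2.54, 4.74, 2.54.
Mean = 4.2470; sum of squared deviations = 16.7388
s² = 16.7388 / 9 = 1.8599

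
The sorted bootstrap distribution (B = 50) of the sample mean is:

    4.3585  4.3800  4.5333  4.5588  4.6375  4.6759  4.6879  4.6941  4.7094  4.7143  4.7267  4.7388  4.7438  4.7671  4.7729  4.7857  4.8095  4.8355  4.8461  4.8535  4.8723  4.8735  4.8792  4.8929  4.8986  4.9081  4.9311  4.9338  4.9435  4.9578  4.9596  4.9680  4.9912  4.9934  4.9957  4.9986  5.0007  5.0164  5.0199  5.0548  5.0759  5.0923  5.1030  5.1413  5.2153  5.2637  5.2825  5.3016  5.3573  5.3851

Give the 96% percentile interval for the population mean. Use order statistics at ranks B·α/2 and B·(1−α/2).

α = 0.04; lower rank = 50 × 0.020 = 1; upper rank = 50 × 0.980 = 49.
The 1st smallest replicate is 4.3585; the 49th is 5.3573.

(4.3585, 5.3573)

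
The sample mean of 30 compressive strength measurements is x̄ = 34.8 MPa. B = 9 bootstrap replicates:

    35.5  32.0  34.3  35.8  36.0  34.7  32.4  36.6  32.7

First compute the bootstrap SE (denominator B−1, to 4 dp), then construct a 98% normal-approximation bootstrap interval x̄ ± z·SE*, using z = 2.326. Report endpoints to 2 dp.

Mean of replicates = 34.4444; sum of squared deviations = 23.3022; SE* = √(23.3022/8) = 1.7067
Margin = 2.326 × 1.7067 = 3.970
Interval: 34.8 ± 3.970

(30.83, 38.77)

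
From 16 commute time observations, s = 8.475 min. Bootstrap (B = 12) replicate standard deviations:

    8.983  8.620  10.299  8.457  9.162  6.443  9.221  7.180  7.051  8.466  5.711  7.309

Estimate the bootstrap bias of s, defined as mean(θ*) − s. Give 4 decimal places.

mean(θ*) = (8.983 + 8.620 + 10.299 + 8.457 + 9.162 + 6.443 + 9.221 + 7.180 + 7.051 + 8.466 + 5.711 + 7.309) / 12 = 8.07517
bias = 8.07517 − 8.475

bias = −0.3998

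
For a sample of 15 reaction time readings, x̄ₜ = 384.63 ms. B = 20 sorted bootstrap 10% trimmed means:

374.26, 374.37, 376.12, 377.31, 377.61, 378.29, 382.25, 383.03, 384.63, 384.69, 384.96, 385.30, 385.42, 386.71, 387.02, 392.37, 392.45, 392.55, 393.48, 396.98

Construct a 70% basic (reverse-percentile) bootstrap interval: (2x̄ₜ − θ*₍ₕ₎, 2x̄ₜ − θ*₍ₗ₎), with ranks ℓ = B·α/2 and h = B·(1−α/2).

Percentile endpoints at ranks 3 and 17: θ*₍3₎ = 376.12, θ*₍17₎ = 392.45.
Basic interval reflects these around x̄ₜ:
  lower = 2 × 384.63 − 392.45 = 376.81
  upper = 2 × 384.63 − 376.12 = 393.14

(376.81, 393.14)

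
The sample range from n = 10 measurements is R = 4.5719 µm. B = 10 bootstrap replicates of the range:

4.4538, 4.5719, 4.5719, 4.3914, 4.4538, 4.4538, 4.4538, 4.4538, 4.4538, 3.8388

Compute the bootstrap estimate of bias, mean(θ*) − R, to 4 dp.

mean(θ*) = (4.4538 + 4.5719 + 4.5719 + 4.3914 + 4.4538 + 4.4538 + 4.4538 + 4.4538 + 4.4538 + 3.8388) / 10 = 4.40968
bias = 4.40968 − 4.5719

bias = −0.1622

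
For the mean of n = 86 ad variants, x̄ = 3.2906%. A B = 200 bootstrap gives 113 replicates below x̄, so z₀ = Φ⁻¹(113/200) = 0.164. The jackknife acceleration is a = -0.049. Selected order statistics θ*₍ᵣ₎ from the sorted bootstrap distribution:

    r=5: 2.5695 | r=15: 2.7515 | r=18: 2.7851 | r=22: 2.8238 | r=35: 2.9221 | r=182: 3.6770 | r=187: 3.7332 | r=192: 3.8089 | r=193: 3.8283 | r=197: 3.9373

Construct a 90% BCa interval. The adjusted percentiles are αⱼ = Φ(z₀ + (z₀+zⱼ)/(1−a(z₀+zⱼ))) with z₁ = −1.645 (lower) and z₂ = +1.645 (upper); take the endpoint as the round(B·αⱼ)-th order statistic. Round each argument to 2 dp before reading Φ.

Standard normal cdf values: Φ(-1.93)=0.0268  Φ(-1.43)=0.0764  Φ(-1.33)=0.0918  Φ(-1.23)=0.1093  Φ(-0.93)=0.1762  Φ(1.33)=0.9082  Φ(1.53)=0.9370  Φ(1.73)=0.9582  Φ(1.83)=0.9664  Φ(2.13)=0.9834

(2.7515, 3.8283)

Lower: z₀ + z₁ = 0.164 + (-1.645) = -1.481; 1 − a(z₀+z₁) = 1 − (-0.049)(-1.481) = 0.9274; argument = 0.164 + (-1.481)/0.9274 = -1.4329 → -1.43.
α₁ = Φ(-1.43) = 0.0764; rank = round(200 × 0.0764) = 15; θ*₍15₎ = 2.7515.
Upper: z₀ + z₂ = 1.809; 1 − a(z₀+z₂) = 1.0886; argument = 1.8257 → 1.83; α₂ = 0.9664; rank = 193; θ*₍193₎ = 3.8283.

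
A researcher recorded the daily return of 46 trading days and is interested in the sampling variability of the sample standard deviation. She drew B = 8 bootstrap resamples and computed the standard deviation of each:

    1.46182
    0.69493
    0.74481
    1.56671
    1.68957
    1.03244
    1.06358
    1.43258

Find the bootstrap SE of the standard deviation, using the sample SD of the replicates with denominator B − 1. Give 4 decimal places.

SE* = 0.3789

Bootstrap SE is the standard deviation of the 8 replicate standard deviations.
Mean of replicates: (1.46182 + 0.69493 + 0.74481 + 1.56671 + 1.68957 + 1.03244 + 1.06358 + 1.43258) / 8 = 9.686440 / 8 = 1.210805
Sum of squared deviations: (+0.251015)² + (−0.515875)² + (−0.465995)² + (+0.355905)² + (+0.478765)² + (−0.178365)² + (−0.147225)² + (+0.221775)² = 1.004845
Variance = 1.004845 / 7 = 0.143549
SE* = √0.143549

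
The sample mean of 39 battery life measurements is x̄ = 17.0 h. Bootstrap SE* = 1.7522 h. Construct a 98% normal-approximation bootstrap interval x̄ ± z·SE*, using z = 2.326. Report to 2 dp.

Margin = 2.326 × 1.7522 = 4.076
Interval: 17.0 ± 4.076

(12.92, 21.08)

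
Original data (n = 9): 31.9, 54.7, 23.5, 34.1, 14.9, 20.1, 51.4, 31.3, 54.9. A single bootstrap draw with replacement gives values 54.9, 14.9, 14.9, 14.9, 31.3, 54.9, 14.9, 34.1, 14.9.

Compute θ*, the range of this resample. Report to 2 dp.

Range = 54.9 − 14.9 = 40.00

θ* = 40.00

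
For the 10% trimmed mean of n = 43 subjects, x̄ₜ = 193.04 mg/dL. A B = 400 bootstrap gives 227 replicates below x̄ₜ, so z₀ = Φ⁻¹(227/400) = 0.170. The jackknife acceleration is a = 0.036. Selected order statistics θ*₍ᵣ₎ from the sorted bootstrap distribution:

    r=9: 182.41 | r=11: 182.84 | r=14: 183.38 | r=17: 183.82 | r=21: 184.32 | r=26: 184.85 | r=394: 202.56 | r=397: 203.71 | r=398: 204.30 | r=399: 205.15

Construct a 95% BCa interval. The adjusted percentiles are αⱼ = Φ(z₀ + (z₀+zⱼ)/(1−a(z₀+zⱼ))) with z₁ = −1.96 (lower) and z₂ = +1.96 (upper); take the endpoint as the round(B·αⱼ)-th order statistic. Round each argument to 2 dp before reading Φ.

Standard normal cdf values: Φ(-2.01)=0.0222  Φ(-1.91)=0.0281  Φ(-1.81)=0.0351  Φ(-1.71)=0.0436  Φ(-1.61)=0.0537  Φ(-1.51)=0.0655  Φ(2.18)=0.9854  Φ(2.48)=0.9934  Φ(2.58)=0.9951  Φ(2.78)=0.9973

Lower: z₀ + z₁ = 0.170 + (-1.960) = -1.790; 1 − a(z₀+z₁) = 1 − (0.036)(-1.790) = 1.0644; argument = 0.170 + (-1.790)/1.0644 = -1.5116 → -1.51.
α₁ = Φ(-1.51) = 0.0655; rank = round(400 × 0.0655) = 26; θ*₍26₎ = 184.85.
Upper: z₀ + z₂ = 2.130; 1 − a(z₀+z₂) = 0.9233; argument = 2.4769 → 2.48; α₂ = 0.9934; rank = 397; θ*₍397₎ = 203.71.

(184.85, 203.71)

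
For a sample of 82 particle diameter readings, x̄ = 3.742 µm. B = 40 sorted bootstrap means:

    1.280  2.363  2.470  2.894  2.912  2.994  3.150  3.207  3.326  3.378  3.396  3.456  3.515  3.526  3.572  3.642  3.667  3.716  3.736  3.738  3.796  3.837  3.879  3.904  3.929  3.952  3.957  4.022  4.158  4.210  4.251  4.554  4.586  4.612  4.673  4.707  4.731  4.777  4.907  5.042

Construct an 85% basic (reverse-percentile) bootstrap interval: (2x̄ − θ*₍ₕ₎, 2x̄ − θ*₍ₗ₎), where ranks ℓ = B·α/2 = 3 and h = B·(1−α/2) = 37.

Percentile endpoints at ranks 3 and 37: θ*₍3₎ = 2.470, θ*₍37₎ = 4.731.
Basic interval reflects these around x̄:
  lower = 2 × 3.742 − 4.731 = 2.753
  upper = 2 × 3.742 − 2.470 = 5.014

(2.753, 5.014)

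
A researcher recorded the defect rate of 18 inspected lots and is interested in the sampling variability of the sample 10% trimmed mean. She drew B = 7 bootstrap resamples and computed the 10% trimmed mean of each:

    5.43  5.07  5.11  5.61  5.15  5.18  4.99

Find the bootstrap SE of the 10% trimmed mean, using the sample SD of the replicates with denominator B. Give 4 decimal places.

SE* = 0.2036

Bootstrap SE is the standard deviation of the 7 replicate 10% trimmed means.
Mean of replicates: (5.43 + 5.07 + 5.11 + 5.61 + 5.15 + 5.18 + 4.99) / 7 = 36.54000 / 7 = 5.22000
Sum of squared deviations: (+0.21000)² + (−0.15000)² + (−0.11000)² + (+0.39000)² + (−0.07000)² + (−0.04000)² + (−0.23000)² = 0.29020
Variance = 0.29020 / 7 = 0.04146
SE* = √0.04146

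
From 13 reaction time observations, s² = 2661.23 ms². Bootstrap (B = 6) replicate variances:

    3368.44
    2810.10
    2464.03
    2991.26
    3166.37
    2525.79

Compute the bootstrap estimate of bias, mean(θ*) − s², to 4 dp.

bias = +226.4350

mean(θ*) = (3368.44 + 2810.10 + 2464.03 + 2991.26 + 3166.37 + 2525.79) / 6 = 2887.66500
bias = 2887.66500 − 2661.23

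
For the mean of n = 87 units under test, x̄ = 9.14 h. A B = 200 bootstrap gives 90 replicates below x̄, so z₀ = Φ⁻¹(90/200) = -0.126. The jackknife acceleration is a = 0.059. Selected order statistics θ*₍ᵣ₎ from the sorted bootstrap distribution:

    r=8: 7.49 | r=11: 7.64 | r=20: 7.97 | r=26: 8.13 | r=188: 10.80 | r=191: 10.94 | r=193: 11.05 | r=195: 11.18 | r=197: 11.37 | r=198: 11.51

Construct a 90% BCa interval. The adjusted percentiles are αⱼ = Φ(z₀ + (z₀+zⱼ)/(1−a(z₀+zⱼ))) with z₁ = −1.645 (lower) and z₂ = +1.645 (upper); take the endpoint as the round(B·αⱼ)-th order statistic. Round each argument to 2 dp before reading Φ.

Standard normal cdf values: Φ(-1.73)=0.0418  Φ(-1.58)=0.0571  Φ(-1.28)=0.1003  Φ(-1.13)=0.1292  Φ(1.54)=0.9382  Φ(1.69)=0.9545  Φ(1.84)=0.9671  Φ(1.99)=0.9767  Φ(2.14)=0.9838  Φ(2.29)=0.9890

Lower: z₀ + z₁ = -0.126 + (-1.645) = -1.771; 1 − a(z₀+z₁) = 1 − (0.059)(-1.771) = 1.1045; argument = -0.126 + (-1.771)/1.1045 = -1.7295 → -1.73.
α₁ = Φ(-1.73) = 0.0418; rank = round(200 × 0.0418) = 8; θ*₍8₎ = 7.49.
Upper: z₀ + z₂ = 1.519; 1 − a(z₀+z₂) = 0.9104; argument = 1.5425 → 1.54; α₂ = 0.9382; rank = 188; θ*₍188₎ = 10.80.

(7.49, 10.80)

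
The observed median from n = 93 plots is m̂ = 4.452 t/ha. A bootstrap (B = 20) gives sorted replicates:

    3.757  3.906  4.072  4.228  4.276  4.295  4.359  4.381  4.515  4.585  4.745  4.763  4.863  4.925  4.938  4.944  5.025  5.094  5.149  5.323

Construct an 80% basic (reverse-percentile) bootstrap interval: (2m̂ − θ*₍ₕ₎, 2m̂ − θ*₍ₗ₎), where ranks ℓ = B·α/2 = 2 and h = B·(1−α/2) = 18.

(3.810, 4.998)

Percentile endpoints at ranks 2 and 18: θ*₍2₎ = 3.906, θ*₍18₎ = 5.094.
Basic interval reflects these around m̂:
  lower = 2 × 4.452 − 5.094 = 3.810
  upper = 2 × 4.452 − 3.906 = 4.998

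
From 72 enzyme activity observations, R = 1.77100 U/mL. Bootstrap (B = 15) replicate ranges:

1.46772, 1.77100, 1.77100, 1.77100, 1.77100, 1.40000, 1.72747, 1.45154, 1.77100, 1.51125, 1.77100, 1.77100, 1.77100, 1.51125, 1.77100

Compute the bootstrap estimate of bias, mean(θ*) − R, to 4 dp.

mean(θ*) = (1.46772 + 1.77100 + 1.77100 + 1.77100 + 1.77100 + 1.40000 + 1.72747 + 1.45154 + 1.77100 + 1.51125 + 1.77100 + 1.77100 + 1.77100 + 1.51125 + 1.77100) / 15 = 1.66722
bias = 1.66722 − 1.77100

bias = −0.1038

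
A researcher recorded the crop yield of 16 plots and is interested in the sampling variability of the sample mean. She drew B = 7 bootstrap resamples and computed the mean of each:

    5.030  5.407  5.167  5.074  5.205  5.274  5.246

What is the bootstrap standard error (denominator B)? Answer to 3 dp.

SE* = 0.117

Bootstrap SE is the standard deviation of the 7 replicate means.
Mean of replicates: (5.030 + 5.407 + 5.167 + 5.074 + 5.205 + 5.274 + 5.246) / 7 = 36.4030 / 7 = 5.2004
Sum of squared deviations: (−0.1704)² + (+0.2066)² + (−0.0334)² + (−0.1264)² + (+0.0046)² + (+0.0736)² + (+0.0456)² = 0.0963
Variance = 0.0963 / 7 = 0.0138
SE* = √0.0138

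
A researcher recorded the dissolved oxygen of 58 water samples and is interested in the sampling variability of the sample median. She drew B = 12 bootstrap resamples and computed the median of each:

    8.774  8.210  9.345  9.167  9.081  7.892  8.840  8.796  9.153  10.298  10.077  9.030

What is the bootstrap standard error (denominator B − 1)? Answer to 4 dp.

SE* = 0.6712

Bootstrap SE is the standard deviation of the 12 replicate medians.
Mean of replicates: (8.774 + 8.210 + 9.345 + 9.167 + 9.081 + 7.892 + 8.840 + 8.796 + 9.153 + 10.298 + 10.077 + 9.030) / 12 = 108.66300 / 12 = 9.05525
Sum of squared deviations: (−0.28125)² + (−0.84525)² + (+0.28975)² + (+0.11175)² + (+0.02575)² + (−1.16325)² + (−0.21525)² + (−0.25925)² + (+0.09775)² + (+1.24275)² + (+1.02175)² + (−0.02525)² = 4.95594
Variance = 4.95594 / 11 = 0.45054
SE* = √0.45054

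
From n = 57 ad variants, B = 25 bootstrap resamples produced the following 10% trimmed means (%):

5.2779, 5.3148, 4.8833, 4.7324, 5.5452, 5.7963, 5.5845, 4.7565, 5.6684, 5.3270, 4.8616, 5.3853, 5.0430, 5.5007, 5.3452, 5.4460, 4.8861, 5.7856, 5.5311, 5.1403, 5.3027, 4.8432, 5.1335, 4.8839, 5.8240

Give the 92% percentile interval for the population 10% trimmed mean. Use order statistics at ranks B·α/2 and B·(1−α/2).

(4.7324, 5.7963)

Sorted replicates: 4.7324, 4.7565, 4.8432, 4.8616, 4.8833, 4.8839, 4.8861, 5.0430, 5.1335, 5.1403, 5.2779, 5.3027, 5.3148, 5.3270, 5.3452, 5.3853, 5.4460, 5.5007, 5.5311, 5.5452, 5.5845, 5.6684, 5.7856, 5.7963, 5.8240
α = 0.08; lower rank = 25 × 0.040 = 1; upper rank = 25 × 0.960 = 24.
The 1st smallest replicate is 4.7324; the 24th is 5.7963.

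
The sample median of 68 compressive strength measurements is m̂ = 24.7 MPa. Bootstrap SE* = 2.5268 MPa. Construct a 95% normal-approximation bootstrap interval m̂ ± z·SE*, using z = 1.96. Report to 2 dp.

Margin = 1.96 × 2.5268 = 4.953
Interval: 24.7 ± 4.953

(19.75, 29.65)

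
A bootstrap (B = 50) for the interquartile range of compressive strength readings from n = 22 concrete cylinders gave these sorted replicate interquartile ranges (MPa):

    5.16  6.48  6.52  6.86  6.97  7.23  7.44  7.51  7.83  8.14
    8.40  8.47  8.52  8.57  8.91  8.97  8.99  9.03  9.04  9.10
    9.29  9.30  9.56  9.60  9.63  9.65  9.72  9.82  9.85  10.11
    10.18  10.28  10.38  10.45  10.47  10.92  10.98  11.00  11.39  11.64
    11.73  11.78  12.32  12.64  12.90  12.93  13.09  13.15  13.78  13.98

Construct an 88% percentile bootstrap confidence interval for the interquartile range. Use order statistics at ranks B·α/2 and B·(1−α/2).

α = 0.12; lower rank = 50 × 0.060 = 3; upper rank = 50 × 0.940 = 47.
The 3rd smallest replicate is 6.52; the 47th is 13.09.

(6.52, 13.09)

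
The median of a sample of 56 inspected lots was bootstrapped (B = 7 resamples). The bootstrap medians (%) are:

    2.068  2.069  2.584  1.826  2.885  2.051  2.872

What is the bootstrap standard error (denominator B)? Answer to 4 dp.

SE* = 0.4026

Bootstrap SE is the standard deviation of the 7 replicate medians.
Mean of replicates: (2.068 + 2.069 + 2.584 + 1.826 + 2.885 + 2.051 + 2.872) / 7 = 16.35500 / 7 = 2.33643
Sum of squared deviations: (−0.26843)² + (−0.26743)² + (+0.24757)² + (−0.51043)² + (+0.54857)² + (−0.28543)² + (+0.53557)² = 1.13464
Variance = 1.13464 / 7 = 0.16209
SE* = √0.16209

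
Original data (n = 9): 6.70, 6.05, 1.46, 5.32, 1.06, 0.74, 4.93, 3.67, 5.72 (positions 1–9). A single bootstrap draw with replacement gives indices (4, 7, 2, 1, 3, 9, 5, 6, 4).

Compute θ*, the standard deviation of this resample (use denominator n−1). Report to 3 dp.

θ* = 2.354

Resample values: 5.32, 4.93, 6.05, 6.70, 1.46, 5.72, 1.06, 0.74, 5.32.
Mean = 4.1444; sum of squared deviations = 44.3356
s² = 44.3356 / 8 = 5.5420
s = √5.5420 = 2.354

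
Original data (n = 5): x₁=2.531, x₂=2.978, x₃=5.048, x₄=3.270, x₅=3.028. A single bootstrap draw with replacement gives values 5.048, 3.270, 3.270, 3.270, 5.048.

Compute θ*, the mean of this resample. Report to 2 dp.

θ* = 3.98

Mean = (5.048 + 3.270 + 3.270 + 3.270 + 5.048) / 5 = 19.9060 / 5 = 3.98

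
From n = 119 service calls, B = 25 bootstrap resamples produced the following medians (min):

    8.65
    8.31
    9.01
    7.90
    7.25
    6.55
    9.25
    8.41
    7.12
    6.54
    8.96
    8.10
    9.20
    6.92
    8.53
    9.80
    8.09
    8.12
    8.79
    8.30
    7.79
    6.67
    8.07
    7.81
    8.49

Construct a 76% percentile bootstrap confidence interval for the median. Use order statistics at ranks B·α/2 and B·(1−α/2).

(6.67, 9.01)

Sorted replicates: 6.54, 6.55, 6.67, 6.92, 7.12, 7.25, 7.79, 7.81, 7.90, 8.07, 8.09, 8.10, 8.12, 8.30, 8.31, 8.41, 8.49, 8.53, 8.65, 8.79, 8.96, 9.01, 9.20, 9.25, 9.80
α = 0.24; lower rank = 25 × 0.120 = 3; upper rank = 25 × 0.880 = 22.
The 3rd smallest replicate is 6.67; the 22nd is 9.01.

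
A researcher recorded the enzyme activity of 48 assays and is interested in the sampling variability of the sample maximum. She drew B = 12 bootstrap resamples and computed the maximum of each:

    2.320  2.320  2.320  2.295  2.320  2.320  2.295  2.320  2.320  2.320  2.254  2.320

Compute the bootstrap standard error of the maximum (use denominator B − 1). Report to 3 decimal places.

Bootstrap SE is the standard deviation of the 12 replicate maximums.
Mean of replicates: (2.320 + 2.320 + 2.320 + 2.295 + 2.320 + 2.320 + 2.295 + 2.320 + 2.320 + 2.320 + 2.254 + 2.320) / 12 = 27.7240 / 12 = 2.3103
Sum of squared deviations: (+0.0097)² + (+0.0097)² + (+0.0097)² + (−0.0153)² + (+0.0097)² + (+0.0097)² + (−0.0153)² + (+0.0097)² + (+0.0097)² + (+0.0097)² + (−0.0563)² + (+0.0097)² = 0.0045
Variance = 0.0045 / 11 = 0.0004
SE* = √0.0004

SE* = 0.020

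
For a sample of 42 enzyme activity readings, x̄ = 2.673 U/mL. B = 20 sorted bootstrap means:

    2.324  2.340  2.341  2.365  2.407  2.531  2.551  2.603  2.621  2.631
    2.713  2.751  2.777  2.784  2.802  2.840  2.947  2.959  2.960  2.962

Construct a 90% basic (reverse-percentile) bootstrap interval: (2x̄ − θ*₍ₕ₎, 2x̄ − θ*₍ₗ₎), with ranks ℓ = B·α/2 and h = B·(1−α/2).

Percentile endpoints at ranks 1 and 19: θ*₍1₎ = 2.324, θ*₍19₎ = 2.960.
Basic interval reflects these around x̄:
  lower = 2 × 2.673 − 2.960 = 2.386
  upper = 2 × 2.673 − 2.324 = 3.022

(2.386, 3.022)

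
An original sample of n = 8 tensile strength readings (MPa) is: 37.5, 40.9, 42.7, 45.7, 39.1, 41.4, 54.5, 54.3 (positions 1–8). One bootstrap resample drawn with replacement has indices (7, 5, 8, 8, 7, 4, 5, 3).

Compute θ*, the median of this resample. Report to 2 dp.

θ* = 50.00

Resample values: 54.5, 39.1, 54.3, 54.3, 54.5, 45.7, 39.1, 42.7.
Sorted: 39.1, 39.1, 42.7, 45.7, 54.3, 54.3, 54.5, 54.5
Median = average of the two middle values = 50.00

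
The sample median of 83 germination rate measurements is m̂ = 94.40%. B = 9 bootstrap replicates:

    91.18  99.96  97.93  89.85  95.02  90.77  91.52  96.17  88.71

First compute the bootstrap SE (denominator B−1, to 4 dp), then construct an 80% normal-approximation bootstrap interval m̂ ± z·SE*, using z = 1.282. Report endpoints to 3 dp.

(89.357, 99.443)

Mean of replicates = 93.4567; sum of squared deviations = 123.8012; SE* = √(123.8012/8) = 3.9338
Margin = 1.282 × 3.9338 = 5.0431
Interval: 94.40 ± 5.0431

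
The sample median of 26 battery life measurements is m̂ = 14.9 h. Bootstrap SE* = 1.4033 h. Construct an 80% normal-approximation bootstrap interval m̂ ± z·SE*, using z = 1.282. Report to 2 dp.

(13.10, 16.70)

Margin = 1.282 × 1.4033 = 1.799
Interval: 14.9 ± 1.799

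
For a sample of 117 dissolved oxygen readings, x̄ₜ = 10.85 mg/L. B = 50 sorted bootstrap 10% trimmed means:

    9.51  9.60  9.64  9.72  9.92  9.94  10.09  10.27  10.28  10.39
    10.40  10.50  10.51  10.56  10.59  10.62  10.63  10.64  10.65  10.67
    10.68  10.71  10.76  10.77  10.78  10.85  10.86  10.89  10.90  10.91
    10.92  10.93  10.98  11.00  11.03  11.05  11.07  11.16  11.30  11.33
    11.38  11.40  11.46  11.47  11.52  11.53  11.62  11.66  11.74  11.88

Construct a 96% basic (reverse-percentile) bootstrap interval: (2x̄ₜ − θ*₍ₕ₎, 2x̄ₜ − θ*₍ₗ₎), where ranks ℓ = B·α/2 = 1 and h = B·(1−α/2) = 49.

Percentile endpoints at ranks 1 and 49: θ*₍1₎ = 9.51, θ*₍49₎ = 11.74.
Basic interval reflects these around x̄ₜ:
  lower = 2 × 10.85 − 11.74 = 9.96
  upper = 2 × 10.85 − 9.51 = 12.19

(9.96, 12.19)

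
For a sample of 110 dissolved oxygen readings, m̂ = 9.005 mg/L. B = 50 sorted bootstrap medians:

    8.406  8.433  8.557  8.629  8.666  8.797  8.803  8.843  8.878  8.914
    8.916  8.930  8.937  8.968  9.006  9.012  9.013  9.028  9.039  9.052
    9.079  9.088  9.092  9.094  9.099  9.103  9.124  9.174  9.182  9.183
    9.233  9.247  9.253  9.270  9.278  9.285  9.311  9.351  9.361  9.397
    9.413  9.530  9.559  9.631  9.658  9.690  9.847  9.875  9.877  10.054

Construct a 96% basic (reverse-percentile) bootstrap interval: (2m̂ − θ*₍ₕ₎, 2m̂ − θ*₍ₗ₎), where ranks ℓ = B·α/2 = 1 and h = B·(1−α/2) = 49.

(8.133, 9.604)

Percentile endpoints at ranks 1 and 49: θ*₍1₎ = 8.406, θ*₍49₎ = 9.877.
Basic interval reflects these around m̂:
  lower = 2 × 9.005 − 9.877 = 8.133
  upper = 2 × 9.005 − 8.406 = 9.604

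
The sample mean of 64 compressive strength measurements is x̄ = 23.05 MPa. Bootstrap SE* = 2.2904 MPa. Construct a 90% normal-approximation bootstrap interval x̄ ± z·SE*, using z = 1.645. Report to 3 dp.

Margin = 1.645 × 2.2904 = 3.7677
Interval: 23.05 ± 3.7677

(19.282, 26.818)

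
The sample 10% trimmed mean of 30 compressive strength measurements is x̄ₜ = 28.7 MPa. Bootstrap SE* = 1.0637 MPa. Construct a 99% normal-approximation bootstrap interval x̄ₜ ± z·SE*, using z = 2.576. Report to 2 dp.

Margin = 2.576 × 1.0637 = 2.740
Interval: 28.7 ± 2.740

(25.96, 31.44)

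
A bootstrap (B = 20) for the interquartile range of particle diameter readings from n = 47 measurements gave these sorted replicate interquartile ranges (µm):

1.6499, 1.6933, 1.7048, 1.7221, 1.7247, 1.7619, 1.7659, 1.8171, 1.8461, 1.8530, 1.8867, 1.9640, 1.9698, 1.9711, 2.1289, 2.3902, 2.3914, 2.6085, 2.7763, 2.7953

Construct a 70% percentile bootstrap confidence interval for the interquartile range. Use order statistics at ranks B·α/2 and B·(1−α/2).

α = 0.30; lower rank = 20 × 0.150 = 3; upper rank = 20 × 0.850 = 17.
The 3rd smallest replicate is 1.7048; the 17th is 2.3914.

(1.7048, 2.3914)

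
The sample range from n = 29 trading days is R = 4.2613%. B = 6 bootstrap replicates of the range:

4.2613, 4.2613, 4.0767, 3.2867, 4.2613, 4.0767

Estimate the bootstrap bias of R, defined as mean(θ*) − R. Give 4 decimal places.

bias = −0.2240

mean(θ*) = (4.2613 + 4.2613 + 4.0767 + 3.2867 + 4.2613 + 4.0767) / 6 = 4.03733
bias = 4.03733 − 4.2613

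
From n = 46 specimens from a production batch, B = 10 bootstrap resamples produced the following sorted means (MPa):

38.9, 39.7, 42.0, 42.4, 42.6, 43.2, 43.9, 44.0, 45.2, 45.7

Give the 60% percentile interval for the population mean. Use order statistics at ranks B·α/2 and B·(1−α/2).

(39.7, 44.0)

α = 0.40; lower rank = 10 × 0.200 = 2; upper rank = 10 × 0.800 = 8.
The 2nd smallest replicate is 39.7; the 8th is 44.0.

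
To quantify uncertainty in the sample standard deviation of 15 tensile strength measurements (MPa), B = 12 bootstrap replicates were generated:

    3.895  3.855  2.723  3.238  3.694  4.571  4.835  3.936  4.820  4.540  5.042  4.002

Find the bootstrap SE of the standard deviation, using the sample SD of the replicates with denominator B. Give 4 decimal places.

Bootstrap SE is the standard deviation of the 12 replicate standard deviations.
Mean of replicates: (3.895 + 3.855 + 2.723 + 3.238 + 3.694 + 4.571 + 4.835 + 3.936 + 4.820 + 4.540 + 5.042 + 4.002) / 12 = 49.15100 / 12 = 4.09592
Sum of squared deviations: (−0.20092)² + (−0.24092)² + (−1.37292)² + (−0.85792)² + (−0.40192)² + (+0.47508)² + (+0.73908)² + (−0.15992)² + (+0.72408)² + (+0.44408)² + (+0.94608)² + (−0.09392)² = 5.30379
Variance = 5.30379 / 12 = 0.44198
SE* = √0.44198

SE* = 0.6648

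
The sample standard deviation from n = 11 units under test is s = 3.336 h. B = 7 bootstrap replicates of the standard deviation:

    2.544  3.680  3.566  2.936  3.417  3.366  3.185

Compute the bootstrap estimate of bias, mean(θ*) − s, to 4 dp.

bias = −0.0940

mean(θ*) = (2.544 + 3.680 + 3.566 + 2.936 + 3.417 + 3.366 + 3.185) / 7 = 3.24200
bias = 3.24200 − 3.336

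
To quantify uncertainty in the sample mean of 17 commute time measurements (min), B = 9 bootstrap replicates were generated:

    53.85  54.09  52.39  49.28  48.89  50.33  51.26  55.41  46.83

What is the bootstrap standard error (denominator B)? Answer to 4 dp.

SE* = 2.6486

Bootstrap SE is the standard deviation of the 9 replicate means.
Mean of replicates: (53.85 + 54.09 + 52.39 + 49.28 + 48.89 + 50.33 + 51.26 + 55.41 + 46.83) / 9 = 462.33000 / 9 = 51.37000
Sum of squared deviations: (+2.48000)² + (+2.72000)² + (+1.02000)² + (−2.09000)² + (−2.48000)² + (−1.04000)² + (−0.11000)² + (+4.04000)² + (−4.54000)² = 63.13460
Variance = 63.13460 / 9 = 7.01496
SE* = √7.01496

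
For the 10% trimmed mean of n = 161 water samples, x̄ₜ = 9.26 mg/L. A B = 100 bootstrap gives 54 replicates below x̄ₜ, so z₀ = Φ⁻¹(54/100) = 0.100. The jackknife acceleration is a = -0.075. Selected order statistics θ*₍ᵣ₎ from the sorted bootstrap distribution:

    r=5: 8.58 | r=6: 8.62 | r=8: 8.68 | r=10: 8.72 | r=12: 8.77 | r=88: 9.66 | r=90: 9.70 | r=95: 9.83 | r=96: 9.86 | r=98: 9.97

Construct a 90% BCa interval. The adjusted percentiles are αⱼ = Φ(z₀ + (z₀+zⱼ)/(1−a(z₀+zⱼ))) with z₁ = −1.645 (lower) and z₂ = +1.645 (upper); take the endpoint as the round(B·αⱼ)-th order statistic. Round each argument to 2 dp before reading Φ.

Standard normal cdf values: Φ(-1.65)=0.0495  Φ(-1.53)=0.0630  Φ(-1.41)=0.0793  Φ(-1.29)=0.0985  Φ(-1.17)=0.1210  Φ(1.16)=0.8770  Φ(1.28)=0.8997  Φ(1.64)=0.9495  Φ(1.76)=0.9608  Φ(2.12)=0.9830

(8.58, 9.83)

Lower: z₀ + z₁ = 0.100 + (-1.645) = -1.545; 1 − a(z₀+z₁) = 1 − (-0.075)(-1.545) = 0.8841; argument = 0.100 + (-1.545)/0.8841 = -1.6475 → -1.65.
α₁ = Φ(-1.65) = 0.0495; rank = round(100 × 0.0495) = 5; θ*₍5₎ = 8.58.
Upper: z₀ + z₂ = 1.745; 1 − a(z₀+z₂) = 1.1309; argument = 1.6431 → 1.64; α₂ = 0.9495; rank = 95; θ*₍95₎ = 9.83.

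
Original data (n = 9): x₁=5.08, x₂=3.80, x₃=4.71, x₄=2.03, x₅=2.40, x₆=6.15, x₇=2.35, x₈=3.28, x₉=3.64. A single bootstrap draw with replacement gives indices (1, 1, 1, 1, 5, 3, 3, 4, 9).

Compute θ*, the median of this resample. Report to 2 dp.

θ* = 4.71

Resample values: 5.08, 5.08, 5.08, 5.08, 2.40, 4.71, 4.71, 2.03, 3.64.
Sorted: 2.03, 2.40, 3.64, 4.71, 4.71, 5.08, 5.08, 5.08, 5.08
Median = middle value = 4.71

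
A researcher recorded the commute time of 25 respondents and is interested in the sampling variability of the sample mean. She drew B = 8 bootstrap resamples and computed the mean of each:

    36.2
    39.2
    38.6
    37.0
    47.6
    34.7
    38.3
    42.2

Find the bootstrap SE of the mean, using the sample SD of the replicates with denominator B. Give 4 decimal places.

SE* = 3.7884

Bootstrap SE is the standard deviation of the 8 replicate means.
Mean of replicates: (36.2 + 39.2 + 38.6 + 37.0 + 47.6 + 34.7 + 38.3 + 42.2) / 8 = 313.80000 / 8 = 39.22500
Sum of squared deviations: (−3.02500)² + (−0.02500)² + (−0.62500)² + (−2.22500)² + (+8.37500)² + (−4.52500)² + (−0.92500)² + (+2.97500)² = 114.81500
Variance = 114.81500 / 8 = 14.35187
SE* = √14.35187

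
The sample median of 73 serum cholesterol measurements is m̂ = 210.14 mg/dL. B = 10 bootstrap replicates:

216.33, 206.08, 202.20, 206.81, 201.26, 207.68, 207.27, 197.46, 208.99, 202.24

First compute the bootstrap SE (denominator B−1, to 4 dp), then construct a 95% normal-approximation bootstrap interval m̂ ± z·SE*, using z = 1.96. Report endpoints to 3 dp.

Mean of replicates = 205.6320; sum of squared deviations = 243.3694; SE* = √(243.3694/9) = 5.2001
Margin = 1.96 × 5.2001 = 10.1922
Interval: 210.14 ± 10.1922

(199.948, 220.332)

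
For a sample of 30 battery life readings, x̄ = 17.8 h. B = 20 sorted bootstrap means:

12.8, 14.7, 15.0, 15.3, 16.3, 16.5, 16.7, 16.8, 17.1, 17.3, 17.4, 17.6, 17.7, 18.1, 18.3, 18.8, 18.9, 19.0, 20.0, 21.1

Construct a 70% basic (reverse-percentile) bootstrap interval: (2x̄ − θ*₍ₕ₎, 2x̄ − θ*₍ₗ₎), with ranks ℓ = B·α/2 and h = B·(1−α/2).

(16.7, 20.6)

Percentile endpoints at ranks 3 and 17: θ*₍3₎ = 15.0, θ*₍17₎ = 18.9.
Basic interval reflects these around x̄:
  lower = 2 × 17.8 − 18.9 = 16.7
  upper = 2 × 17.8 − 15.0 = 20.6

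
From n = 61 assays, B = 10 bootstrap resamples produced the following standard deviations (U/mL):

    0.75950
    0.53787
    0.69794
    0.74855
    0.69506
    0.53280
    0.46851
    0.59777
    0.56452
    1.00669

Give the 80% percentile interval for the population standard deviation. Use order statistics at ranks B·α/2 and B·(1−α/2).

(0.46851, 0.75950)

Sorted replicates: 0.46851, 0.53280, 0.53787, 0.56452, 0.59777, 0.69506, 0.69794, 0.74855, 0.75950, 1.00669
α = 0.20; lower rank = 10 × 0.100 = 1; upper rank = 10 × 0.900 = 9.
The 1st smallest replicate is 0.46851; the 9th is 0.75950.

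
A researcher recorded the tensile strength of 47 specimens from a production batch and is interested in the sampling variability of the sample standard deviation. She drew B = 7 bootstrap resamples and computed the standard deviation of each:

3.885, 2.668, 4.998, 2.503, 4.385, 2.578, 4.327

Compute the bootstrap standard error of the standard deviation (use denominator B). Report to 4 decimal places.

SE* = 0.9482

Bootstrap SE is the standard deviation of the 7 replicate standard deviations.
Mean of replicates: (3.885 + 2.668 + 4.998 + 2.503 + 4.385 + 2.578 + 4.327) / 7 = 25.34400 / 7 = 3.62057
Sum of squared deviations: (+0.26443)² + (−0.95257)² + (+1.37743)² + (−1.11757)² + (+0.76443)² + (−1.04257)² + (+0.70643)² = 6.29394
Variance = 6.29394 / 7 = 0.89913
SE* = √0.89913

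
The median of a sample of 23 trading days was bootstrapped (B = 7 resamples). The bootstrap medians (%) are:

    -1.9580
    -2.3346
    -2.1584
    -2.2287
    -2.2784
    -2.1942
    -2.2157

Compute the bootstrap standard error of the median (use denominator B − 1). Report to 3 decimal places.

Bootstrap SE is the standard deviation of the 7 replicate medians.
Mean of replicates: ((-1.9580) + (-2.3346) + (-2.1584) + (-2.2287) + (-2.2784) + (-2.1942) + (-2.2157)) / 7 = -15.36800 / 7 = -2.19543
Sum of squared deviations: (+0.23743)² + (−0.13917)² + (+0.03703)² + (−0.03327)² + (−0.08297)² + (+0.00123)² + (−0.02027)² = 0.08552
Variance = 0.08552 / 6 = 0.01425
SE* = √0.01425

SE* = 0.119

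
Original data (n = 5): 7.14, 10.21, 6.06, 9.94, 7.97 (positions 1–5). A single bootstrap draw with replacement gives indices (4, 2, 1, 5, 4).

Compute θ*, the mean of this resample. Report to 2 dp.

θ* = 9.04

Resample values: 9.94, 10.21, 7.14, 7.97, 9.94.
Mean = (9.94 + 10.21 + 7.14 + 7.97 + 9.94) / 5 = 45.200 / 5 = 9.04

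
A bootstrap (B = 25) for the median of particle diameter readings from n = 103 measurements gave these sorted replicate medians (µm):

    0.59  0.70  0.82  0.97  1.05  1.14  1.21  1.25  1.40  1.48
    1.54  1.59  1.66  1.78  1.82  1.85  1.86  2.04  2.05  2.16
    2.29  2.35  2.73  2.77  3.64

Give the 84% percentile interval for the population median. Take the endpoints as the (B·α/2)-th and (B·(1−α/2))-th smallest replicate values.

α = 0.16; lower rank = 25 × 0.080 = 2; upper rank = 25 × 0.920 = 23.
The 2nd smallest replicate is 0.70; the 23rd is 2.73.

(0.70, 2.73)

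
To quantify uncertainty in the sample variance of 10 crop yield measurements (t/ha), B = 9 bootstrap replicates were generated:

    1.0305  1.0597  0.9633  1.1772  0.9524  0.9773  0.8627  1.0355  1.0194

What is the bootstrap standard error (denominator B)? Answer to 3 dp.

SE* = 0.082

Bootstrap SE is the standard deviation of the 9 replicate variances.
Mean of replicates: (1.0305 + 1.0597 + 0.9633 + 1.1772 + 0.9524 + 0.9773 + 0.8627 + 1.0355 + 1.0194) / 9 = 9.07800 / 9 = 1.00867
Sum of squared deviations: (+0.02183)² + (+0.05103)² + (−0.04537)² + (+0.16853)² + (−0.05627)² + (−0.03137)² + (−0.14597)² + (+0.02683)² + (+0.01073)² = 0.05983
Variance = 0.05983 / 9 = 0.00665
SE* = √0.00665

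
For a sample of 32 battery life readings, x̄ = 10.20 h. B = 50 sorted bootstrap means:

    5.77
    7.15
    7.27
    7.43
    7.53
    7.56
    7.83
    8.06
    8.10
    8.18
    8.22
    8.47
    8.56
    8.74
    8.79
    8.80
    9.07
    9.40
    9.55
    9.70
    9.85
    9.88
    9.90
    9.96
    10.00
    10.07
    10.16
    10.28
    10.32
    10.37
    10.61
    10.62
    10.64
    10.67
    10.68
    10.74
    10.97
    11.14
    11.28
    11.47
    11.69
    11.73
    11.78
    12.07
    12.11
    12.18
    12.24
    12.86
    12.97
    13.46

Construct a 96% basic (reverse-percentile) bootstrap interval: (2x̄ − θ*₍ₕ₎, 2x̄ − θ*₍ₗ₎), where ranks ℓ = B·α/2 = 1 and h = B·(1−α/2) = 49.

(7.43, 14.63)

Percentile endpoints at ranks 1 and 49: θ*₍1₎ = 5.77, θ*₍49₎ = 12.97.
Basic interval reflects these around x̄:
  lower = 2 × 10.20 − 12.97 = 7.43
  upper = 2 × 10.20 − 5.77 = 14.63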